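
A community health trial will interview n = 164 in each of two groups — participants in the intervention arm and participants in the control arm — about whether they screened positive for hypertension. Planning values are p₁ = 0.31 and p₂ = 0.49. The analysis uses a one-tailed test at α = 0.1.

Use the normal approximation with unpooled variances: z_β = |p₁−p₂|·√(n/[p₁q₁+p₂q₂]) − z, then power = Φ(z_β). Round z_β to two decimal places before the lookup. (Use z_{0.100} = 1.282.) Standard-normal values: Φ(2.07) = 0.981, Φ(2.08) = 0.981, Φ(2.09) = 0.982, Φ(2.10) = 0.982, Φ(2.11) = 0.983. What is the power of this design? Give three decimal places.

Power ≈ 0.982

z_β = |p₁−p₂|·√(n/[p₁q₁+p₂q₂]) − z_α
    = 0.18 · √(164/0.4638) − 1.282
    = 0.18 · 18.8043 − 1.282
    = 3.3848 − 1.282 = 2.1028 → 2.10
Power = Φ(2.10) = 0.982.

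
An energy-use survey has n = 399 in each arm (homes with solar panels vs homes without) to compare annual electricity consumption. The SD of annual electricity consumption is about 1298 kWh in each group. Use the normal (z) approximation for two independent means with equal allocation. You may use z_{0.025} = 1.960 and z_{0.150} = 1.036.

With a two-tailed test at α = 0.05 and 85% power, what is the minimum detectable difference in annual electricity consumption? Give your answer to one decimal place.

Minimum detectable difference ≈ 275.3 kWh

δ = (z_{α/2} + z_β) · √((σ₁²+σ₂²)/n)
  = (1.960 + 1.036) · √(3369608/399)
  = 2.996 · √8445.1
  = 2.996 · 91.8974
  = 275.3246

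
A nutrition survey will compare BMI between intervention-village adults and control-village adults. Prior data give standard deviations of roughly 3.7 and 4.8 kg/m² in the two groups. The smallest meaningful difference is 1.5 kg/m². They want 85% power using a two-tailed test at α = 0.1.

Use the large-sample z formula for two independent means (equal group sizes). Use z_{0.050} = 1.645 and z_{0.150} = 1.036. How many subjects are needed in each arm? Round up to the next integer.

n = (z_{α/2} + z_β)² · (σ₁² + σ₂²) / δ²
  = (1.645 + 1.036)² · (3.7² + 4.8² = 36.73) / 1.5²
  = 7.1878 · 36.73 / 2.25
  = 117.34
Round up → n = 118 per group.

n = 118 per group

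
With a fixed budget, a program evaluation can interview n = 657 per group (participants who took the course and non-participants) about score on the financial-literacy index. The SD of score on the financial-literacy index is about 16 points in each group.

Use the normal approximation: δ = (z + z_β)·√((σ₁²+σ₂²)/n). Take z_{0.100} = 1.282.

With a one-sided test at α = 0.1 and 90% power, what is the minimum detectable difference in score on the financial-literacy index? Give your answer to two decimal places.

δ = (z_α + z_β) · √((σ₁²+σ₂²)/n)
  = (1.282 + 1.282) · √(512/657)
  = 2.564 · √0.7793
  = 2.564 · 0.8828
  = 2.2634

Minimum detectable difference ≈ 2.26 points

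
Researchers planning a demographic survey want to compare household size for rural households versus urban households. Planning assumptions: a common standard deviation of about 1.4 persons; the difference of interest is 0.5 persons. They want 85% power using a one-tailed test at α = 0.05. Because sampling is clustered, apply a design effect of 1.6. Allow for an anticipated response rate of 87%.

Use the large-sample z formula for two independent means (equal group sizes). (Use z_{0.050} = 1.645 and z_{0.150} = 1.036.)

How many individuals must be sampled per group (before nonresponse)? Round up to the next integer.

n = (z_α + z_β)² · (σ₁² + σ₂²) / δ²
  = (1.645 + 1.036)² · (2·1.4² = 3.92) / 0.5²
  = 7.1878 · 3.92 / 0.25
  = 112.70
Design effect: 1.6 × 112.70 = 180.33.
Adjust for 87% response: 180.33 / 0.87 = 207.27.
Round up → n = 208 per group.

n = 208 per group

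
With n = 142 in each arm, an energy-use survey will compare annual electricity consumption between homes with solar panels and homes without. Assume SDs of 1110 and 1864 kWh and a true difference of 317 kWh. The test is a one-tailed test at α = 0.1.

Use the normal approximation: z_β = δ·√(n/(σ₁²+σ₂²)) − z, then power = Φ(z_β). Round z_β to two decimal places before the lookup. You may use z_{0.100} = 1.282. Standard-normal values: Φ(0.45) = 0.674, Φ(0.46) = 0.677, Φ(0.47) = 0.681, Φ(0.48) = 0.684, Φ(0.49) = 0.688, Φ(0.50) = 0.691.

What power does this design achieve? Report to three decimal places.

Power ≈ 0.677

z_β = δ·√(n/(σ₁²+σ₂²)) − z_α
    = 317 · √(142/4706596) − 1.282
    = 317 · 0.00549 − 1.282
    = 1.7412 − 1.282 = 0.4592 → 0.46
Power = Φ(0.46) = 0.677.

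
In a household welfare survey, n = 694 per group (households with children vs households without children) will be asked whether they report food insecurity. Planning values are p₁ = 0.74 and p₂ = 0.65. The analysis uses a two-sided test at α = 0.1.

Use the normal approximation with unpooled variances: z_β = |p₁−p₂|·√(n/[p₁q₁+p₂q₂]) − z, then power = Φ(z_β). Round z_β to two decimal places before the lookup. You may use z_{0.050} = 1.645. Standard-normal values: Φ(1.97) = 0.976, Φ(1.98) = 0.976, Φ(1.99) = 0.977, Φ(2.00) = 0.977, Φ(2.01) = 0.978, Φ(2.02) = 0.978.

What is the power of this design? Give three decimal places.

Power ≈ 0.978

z_β = |p₁−p₂|·√(n/[p₁q₁+p₂q₂]) − z_{α/2}
    = 0.09 · √(694/0.4199) − 1.645
    = 0.09 · 40.6543 − 1.645
    = 3.6589 − 1.645 = 2.0139 → 2.01
Power = Φ(2.01) = 0.978.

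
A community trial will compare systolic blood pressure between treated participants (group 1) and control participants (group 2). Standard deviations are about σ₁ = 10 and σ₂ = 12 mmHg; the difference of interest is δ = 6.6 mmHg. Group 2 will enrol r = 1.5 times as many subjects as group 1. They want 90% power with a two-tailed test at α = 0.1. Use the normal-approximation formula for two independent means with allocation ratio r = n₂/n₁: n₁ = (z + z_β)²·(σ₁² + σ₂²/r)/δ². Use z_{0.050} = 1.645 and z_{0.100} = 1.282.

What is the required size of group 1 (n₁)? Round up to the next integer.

n₁ = 39

n₁ = (z_{α/2} + z_β)² · (σ₁² + σ₂²/r) / δ²
   = (1.645 + 1.282)² · (10² + 12²/1.5) / 6.6²
   = 8.5673 · (100 + 96) / 43.56
   = 8.5673 · 196 / 43.56
   = 38.55
Round up → n₁ = 39; n₂ = r·n₁ = 1.5 × 39 = 59.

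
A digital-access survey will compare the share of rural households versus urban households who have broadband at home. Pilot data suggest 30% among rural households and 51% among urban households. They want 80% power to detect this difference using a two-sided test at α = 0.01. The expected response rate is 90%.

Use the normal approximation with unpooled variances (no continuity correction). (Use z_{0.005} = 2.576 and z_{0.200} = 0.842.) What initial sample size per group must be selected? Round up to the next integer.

n = (z_{α/2} + z_β)² · [p₁(1−p₁) + p₂(1−p₂)] / (p₁ − p₂)²
  = (2.576 + 0.842)² · (0.30·0.70 + 0.51·0.49) / (-0.21)²
  = (3.418)² · (0.2100 + 0.2499) / 0.0441
  = 11.6827 · 0.4599 / 0.0441
  = 121.83
Adjust for 90% response: 121.83 / 0.90 = 135.37.
Round up → n = 136 per group.

n = 136 per group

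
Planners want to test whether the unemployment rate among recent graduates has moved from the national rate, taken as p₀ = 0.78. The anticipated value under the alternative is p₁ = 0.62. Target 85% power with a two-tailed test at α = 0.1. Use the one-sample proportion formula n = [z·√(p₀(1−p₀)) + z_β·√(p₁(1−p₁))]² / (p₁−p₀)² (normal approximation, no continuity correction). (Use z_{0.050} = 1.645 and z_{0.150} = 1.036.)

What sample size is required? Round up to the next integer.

n = 55

n = [z_{α/2}·√(p₀q₀) + z_β·√(p₁q₁)]² / (p₁ − p₀)²
  = [1.645·√(0.78·0.22) + 1.036·√(0.62·0.38)]² / (-0.16)²
  = [1.645·0.4142 + 1.036·0.4854]² / 0.0256
  = [1.1843]² / 0.0256
  = 54.79
Round up → n = 55.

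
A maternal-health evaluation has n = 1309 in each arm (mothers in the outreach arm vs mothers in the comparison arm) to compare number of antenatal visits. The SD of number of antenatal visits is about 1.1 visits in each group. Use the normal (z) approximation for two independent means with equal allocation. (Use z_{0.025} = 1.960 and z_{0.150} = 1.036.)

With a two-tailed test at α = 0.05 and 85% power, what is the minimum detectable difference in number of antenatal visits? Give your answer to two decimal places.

δ = (z_{α/2} + z_β) · √((σ₁²+σ₂²)/n)
  = (1.960 + 1.036) · √(2.42/1309)
  = 2.996 · √0.00185
  = 2.996 · 0.0430
  = 0.1288

Minimum detectable difference ≈ 0.13 visits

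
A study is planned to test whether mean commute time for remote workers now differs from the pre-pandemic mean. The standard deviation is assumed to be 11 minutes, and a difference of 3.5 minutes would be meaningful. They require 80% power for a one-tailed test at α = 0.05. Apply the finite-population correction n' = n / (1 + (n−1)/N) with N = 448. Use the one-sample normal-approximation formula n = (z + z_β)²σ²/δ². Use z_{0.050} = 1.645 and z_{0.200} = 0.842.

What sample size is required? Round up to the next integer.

n = 54

n = (z_α + z_β)² · σ² / δ²
  = (1.645 + 0.842)² · 11² / 3.5²
  = 6.1852 · 121 / 12.25
  = 61.09
Finite-population correction (N = 448): 61.09 / (1 + (61.09 − 1)/448) = 53.87.
Round up → n = 54.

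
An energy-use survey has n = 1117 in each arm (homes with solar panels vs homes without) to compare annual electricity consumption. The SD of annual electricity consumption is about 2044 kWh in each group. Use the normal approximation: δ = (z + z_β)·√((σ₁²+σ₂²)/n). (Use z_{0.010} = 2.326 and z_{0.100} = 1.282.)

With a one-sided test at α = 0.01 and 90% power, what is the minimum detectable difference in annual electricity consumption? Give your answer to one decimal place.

δ = (z_α + z_β) · √((σ₁²+σ₂²)/n)
  = (2.326 + 1.282) · √(8355872/1117)
  = 3.608 · √7480.6
  = 3.608 · 86.4907
  = 312.0584

Minimum detectable difference ≈ 312.1 kWh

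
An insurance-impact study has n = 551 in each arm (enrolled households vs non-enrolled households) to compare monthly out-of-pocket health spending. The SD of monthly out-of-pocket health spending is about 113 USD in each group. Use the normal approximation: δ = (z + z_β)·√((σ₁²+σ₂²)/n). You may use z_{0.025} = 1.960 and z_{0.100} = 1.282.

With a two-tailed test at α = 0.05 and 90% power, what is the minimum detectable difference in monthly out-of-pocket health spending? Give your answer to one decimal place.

Minimum detectable difference ≈ 22.1 USD

δ = (z_{α/2} + z_β) · √((σ₁²+σ₂²)/n)
  = (1.960 + 1.282) · √(25538/551)
  = 3.242 · √46.3485
  = 3.242 · 6.8080
  = 22.0714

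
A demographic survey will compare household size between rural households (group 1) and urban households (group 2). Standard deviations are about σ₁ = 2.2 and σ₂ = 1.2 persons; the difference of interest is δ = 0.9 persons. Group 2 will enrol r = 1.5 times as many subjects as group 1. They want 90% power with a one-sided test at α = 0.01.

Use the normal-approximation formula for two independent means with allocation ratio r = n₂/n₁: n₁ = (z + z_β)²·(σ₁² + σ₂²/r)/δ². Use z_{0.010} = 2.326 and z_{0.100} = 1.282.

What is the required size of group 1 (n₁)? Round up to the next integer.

n₁ = (z_α + z_β)² · (σ₁² + σ₂²/r) / δ²
   = (2.326 + 1.282)² · (2.2² + 1.2²/1.5) / 0.9²
   = 13.0177 · (4.84 + 0.96) / 0.81
   = 13.0177 · 5.8 / 0.81
   = 93.21
Round up → n₁ = 94; n₂ = r·n₁ = 1.5 × 94 = 141.

n₁ = 94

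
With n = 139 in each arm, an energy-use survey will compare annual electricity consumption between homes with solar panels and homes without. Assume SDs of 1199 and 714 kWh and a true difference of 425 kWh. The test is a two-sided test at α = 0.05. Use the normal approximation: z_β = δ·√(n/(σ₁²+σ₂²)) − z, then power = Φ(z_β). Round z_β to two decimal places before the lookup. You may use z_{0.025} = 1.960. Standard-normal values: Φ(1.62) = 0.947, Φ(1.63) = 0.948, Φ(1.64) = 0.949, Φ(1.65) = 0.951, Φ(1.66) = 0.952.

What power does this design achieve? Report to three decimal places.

Power ≈ 0.948

z_β = δ·√(n/(σ₁²+σ₂²)) − z_{α/2}
    = 425 · √(139/1947397) − 1.960
    = 425 · 0.00845 − 1.960
    = 3.5906 − 1.960 = 1.6306 → 1.63
Power = Φ(1.63) = 0.948.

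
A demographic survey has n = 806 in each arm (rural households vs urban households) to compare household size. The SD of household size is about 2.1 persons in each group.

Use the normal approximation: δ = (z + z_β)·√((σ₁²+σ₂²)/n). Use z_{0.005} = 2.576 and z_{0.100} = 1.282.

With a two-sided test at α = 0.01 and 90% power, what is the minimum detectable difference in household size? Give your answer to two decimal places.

Minimum detectable difference ≈ 0.40 persons

δ = (z_{α/2} + z_β) · √((σ₁²+σ₂²)/n)
  = (2.576 + 1.282) · √(8.82/806)
  = 3.858 · √0.01094
  = 3.858 · 0.1046
  = 0.4036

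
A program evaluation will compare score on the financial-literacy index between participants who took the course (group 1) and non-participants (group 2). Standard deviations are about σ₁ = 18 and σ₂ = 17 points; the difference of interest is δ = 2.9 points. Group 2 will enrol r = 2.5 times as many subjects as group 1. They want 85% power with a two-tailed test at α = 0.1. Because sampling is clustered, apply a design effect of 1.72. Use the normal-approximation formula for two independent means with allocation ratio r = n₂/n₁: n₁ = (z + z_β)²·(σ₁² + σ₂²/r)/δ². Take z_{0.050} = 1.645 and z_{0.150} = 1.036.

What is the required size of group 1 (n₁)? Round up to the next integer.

n₁ = 647

n₁ = (z_{α/2} + z_β)² · (σ₁² + σ₂²/r) / δ²
   = (1.645 + 1.036)² · (18² + 17²/2.5) / 2.9²
   = 7.1878 · (324 + 115.6) / 8.41
   = 7.1878 · 439.6 / 8.41
   = 375.71
Design effect: 1.72 × 375.71 = 646.23.
Round up → n₁ = 647; n₂ = r·n₁ = 2.5 × 647 = 1618.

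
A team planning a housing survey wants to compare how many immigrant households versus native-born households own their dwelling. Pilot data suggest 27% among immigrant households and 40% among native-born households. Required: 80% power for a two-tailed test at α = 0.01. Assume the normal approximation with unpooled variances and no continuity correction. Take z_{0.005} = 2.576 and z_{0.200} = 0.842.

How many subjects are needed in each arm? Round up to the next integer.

n = (z_{α/2} + z_β)² · [p₁(1−p₁) + p₂(1−p₂)] / (p₁ − p₂)²
  = (2.576 + 0.842)² · (0.27·0.73 + 0.40·0.60) / (-0.13)²
  = (3.418)² · (0.1971 + 0.2400) / 0.0169
  = 11.6827 · 0.4371 / 0.0169
  = 302.16
Round up → n = 303 per group.

n = 303 per group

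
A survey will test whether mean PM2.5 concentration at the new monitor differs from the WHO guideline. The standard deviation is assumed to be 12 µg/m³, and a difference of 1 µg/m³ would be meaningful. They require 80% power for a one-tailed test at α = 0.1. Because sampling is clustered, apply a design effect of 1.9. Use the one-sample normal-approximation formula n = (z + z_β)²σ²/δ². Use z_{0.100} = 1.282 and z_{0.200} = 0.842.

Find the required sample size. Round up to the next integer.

n = 1235

n = (z_α + z_β)² · σ² / δ²
  = (1.282 + 0.842)² · 12² / 1²
  = 4.5114 · 144 / 1
  = 649.64
Design effect: 1.9 × 649.64 = 1234.31.
Round up → n = 1235.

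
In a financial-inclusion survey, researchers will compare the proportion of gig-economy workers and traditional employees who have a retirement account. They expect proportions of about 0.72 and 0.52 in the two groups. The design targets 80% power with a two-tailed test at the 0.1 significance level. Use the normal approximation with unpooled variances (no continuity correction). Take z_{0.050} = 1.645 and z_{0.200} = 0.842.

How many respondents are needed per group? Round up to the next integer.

n = (z_{α/2} + z_β)² · [p₁(1−p₁) + p₂(1−p₂)] / (p₁ − p₂)²
  = (1.645 + 0.842)² · (0.72·0.28 + 0.52·0.48) / (0.20)²
  = (2.487)² · (0.2016 + 0.2496) / 0.0400
  = 6.1852 · 0.4512 / 0.0400
  = 69.77
Round up → n = 70 per group.

n = 70 per group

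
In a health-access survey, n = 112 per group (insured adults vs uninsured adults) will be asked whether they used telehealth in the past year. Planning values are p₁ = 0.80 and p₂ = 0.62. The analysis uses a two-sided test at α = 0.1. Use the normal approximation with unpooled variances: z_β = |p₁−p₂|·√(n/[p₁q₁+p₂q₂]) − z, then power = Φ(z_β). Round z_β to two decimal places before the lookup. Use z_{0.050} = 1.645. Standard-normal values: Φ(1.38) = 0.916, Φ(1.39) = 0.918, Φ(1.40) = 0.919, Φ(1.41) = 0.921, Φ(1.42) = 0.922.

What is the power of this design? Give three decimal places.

Power ≈ 0.916

z_β = |p₁−p₂|·√(n/[p₁q₁+p₂q₂]) − z_{α/2}
    = 0.18 · √(112/0.3956) − 1.645
    = 0.18 · 16.8260 − 1.645
    = 3.0287 − 1.645 = 1.3837 → 1.38
Power = Φ(1.38) = 0.916.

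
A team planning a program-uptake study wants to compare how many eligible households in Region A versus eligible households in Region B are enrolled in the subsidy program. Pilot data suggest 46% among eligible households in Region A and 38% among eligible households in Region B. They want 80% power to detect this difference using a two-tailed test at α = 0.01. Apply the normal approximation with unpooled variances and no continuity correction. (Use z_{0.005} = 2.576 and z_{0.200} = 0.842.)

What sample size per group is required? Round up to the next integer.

n = 884 per group

n = (z_{α/2} + z_β)² · [p₁(1−p₁) + p₂(1−p₂)] / (p₁ − p₂)²
  = (2.576 + 0.842)² · (0.46·0.54 + 0.38·0.62) / (0.08)²
  = (3.418)² · (0.2484 + 0.2356) / 0.0064
  = 11.6827 · 0.4840 / 0.0064
  = 883.51
Round up → n = 884 per group.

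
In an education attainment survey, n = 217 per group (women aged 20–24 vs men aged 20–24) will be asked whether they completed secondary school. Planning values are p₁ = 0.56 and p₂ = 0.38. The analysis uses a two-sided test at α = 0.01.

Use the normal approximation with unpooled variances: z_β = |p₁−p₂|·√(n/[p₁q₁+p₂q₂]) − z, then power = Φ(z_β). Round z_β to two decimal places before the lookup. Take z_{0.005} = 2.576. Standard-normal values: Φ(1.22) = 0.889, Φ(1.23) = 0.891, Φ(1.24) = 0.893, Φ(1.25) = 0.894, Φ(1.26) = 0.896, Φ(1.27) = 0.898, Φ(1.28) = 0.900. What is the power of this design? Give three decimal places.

Power ≈ 0.893

z_β = |p₁−p₂|·√(n/[p₁q₁+p₂q₂]) − z_{α/2}
    = 0.18 · √(217/0.4820) − 2.576
    = 0.18 · 21.2181 − 2.576
    = 3.8193 − 2.576 = 1.2433 → 1.24
Power = Φ(1.24) = 0.893.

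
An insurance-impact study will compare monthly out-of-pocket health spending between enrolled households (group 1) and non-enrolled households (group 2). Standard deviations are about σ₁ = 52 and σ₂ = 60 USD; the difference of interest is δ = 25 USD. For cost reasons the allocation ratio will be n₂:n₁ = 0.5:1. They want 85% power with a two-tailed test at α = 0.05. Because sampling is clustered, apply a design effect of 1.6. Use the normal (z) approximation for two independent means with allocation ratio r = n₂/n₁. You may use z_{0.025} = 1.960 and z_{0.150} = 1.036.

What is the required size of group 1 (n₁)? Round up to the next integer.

n₁ = (z_{α/2} + z_β)² · (σ₁² + σ₂²/r) / δ²
   = (1.960 + 1.036)² · (52² + 60²/0.5) / 25²
   = 8.9760 · (2704 + 7200) / 625
   = 8.9760 · 9904 / 625
   = 142.24
Design effect: 1.6 × 142.24 = 227.58.
Round up → n₁ = 228; n₂ = r·n₁ = 0.5 × 228 = 114.

n₁ = 228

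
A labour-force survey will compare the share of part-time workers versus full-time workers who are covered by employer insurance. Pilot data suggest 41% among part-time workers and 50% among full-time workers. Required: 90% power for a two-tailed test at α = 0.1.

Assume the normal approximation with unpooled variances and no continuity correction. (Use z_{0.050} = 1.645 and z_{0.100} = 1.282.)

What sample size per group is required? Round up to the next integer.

n = (z_{α/2} + z_β)² · [p₁(1−p₁) + p₂(1−p₂)] / (p₁ − p₂)²
  = (1.645 + 1.282)² · (0.41·0.59 + 0.50·0.50) / (-0.09)²
  = (2.927)² · (0.2419 + 0.2500) / 0.0081
  = 8.5673 · 0.4919 / 0.0081
  = 520.28
Round up → n = 521 per group.

n = 521 per group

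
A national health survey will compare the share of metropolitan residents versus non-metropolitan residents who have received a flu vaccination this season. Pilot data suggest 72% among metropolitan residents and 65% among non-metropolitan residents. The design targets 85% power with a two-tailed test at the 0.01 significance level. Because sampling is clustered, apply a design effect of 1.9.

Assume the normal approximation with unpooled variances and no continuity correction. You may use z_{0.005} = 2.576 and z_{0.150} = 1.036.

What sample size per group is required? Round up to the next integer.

n = (z_{α/2} + z_β)² · [p₁(1−p₁) + p₂(1−p₂)] / (p₁ − p₂)²
  = (2.576 + 1.036)² · (0.72·0.28 + 0.65·0.35) / (0.07)²
  = (3.612)² · (0.2016 + 0.2275) / 0.0049
  = 13.0465 · 0.4291 / 0.0049
  = 1142.50
Design effect: 1.9 × 1142.50 = 2170.76.
Round up → n = 2171 per group.

n = 2171 per group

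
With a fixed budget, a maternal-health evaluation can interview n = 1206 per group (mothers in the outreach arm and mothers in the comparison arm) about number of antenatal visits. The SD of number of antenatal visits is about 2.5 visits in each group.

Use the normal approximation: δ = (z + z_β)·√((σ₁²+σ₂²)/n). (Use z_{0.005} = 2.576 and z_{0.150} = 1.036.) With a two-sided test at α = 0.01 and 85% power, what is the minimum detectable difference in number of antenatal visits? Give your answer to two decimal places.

Minimum detectable difference ≈ 0.37 visits

δ = (z_{α/2} + z_β) · √((σ₁²+σ₂²)/n)
  = (2.576 + 1.036) · √(12.5/1206)
  = 3.612 · √0.01036
  = 3.612 · 0.1018
  = 0.3677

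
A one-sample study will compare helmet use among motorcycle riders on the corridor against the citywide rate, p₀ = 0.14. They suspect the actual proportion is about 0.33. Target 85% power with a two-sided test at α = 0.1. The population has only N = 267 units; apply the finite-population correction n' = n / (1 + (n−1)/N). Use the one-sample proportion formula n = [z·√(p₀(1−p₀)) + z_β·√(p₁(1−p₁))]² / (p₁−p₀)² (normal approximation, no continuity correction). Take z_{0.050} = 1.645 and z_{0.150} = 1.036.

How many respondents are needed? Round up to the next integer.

n = [z_{α/2}·√(p₀q₀) + z_β·√(p₁q₁)]² / (p₁ − p₀)²
  = [1.645·√(0.14·0.86) + 1.036·√(0.33·0.67)]² / (0.19)²
  = [1.645·0.3470 + 1.036·0.4702]² / 0.0361
  = [1.0579]² / 0.0361
  = 31.00
Finite-population correction (N = 267): 31.00 / (1 + (31.00 − 1)/267) = 27.87.
Round up → n = 28.

n = 28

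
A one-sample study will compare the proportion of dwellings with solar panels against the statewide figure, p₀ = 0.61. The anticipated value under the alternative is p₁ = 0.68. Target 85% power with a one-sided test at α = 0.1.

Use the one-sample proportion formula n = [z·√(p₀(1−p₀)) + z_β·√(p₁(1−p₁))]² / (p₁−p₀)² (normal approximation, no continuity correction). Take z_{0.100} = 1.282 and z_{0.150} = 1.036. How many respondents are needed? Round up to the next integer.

n = 251

n = [z_α·√(p₀q₀) + z_β·√(p₁q₁)]² / (p₁ − p₀)²
  = [1.282·√(0.61·0.39) + 1.036·√(0.68·0.32)]² / (0.07)²
  = [1.282·0.4877 + 1.036·0.4665]² / 0.0049
  = [1.1086]² / 0.0049
  = 250.80
Round up → n = 251.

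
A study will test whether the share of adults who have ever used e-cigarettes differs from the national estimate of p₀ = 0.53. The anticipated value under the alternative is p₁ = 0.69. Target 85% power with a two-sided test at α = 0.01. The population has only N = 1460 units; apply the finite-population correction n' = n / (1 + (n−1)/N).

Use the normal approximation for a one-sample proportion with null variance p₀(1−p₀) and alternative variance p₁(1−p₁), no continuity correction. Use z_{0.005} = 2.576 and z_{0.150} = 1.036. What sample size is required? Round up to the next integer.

n = [z_{α/2}·√(p₀q₀) + z_β·√(p₁q₁)]² / (p₁ − p₀)²
  = [2.576·√(0.53·0.47) + 1.036·√(0.69·0.31)]² / (0.16)²
  = [2.576·0.4991 + 1.036·0.4625]² / 0.0256
  = [1.7648]² / 0.0256
  = 121.66
Finite-population correction (N = 1460): 121.66 / (1 + (121.66 − 1)/1460) = 112.38.
Round up → n = 113.

n = 113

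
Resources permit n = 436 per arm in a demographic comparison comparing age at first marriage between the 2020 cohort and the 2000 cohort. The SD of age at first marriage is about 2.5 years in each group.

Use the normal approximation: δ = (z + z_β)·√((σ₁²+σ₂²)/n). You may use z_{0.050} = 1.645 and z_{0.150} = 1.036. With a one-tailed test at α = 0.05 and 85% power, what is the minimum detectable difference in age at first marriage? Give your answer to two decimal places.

δ = (z_α + z_β) · √((σ₁²+σ₂²)/n)
  = (1.645 + 1.036) · √(12.5/436)
  = 2.681 · √0.02867
  = 2.681 · 0.1693
  = 0.4540

Minimum detectable difference ≈ 0.45 years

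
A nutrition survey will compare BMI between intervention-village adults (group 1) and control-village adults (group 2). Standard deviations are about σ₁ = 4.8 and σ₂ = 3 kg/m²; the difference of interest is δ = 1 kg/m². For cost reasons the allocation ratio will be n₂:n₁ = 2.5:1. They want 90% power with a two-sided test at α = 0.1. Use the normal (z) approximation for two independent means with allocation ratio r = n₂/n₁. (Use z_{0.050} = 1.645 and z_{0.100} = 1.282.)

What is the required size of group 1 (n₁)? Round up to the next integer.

n₁ = (z_{α/2} + z_β)² · (σ₁² + σ₂²/r) / δ²
   = (1.645 + 1.282)² · (4.8² + 3²/2.5) / 1²
   = 8.5673 · (23.04 + 3.6) / 1
   = 8.5673 · 26.64 / 1
   = 228.23
Round up → n₁ = 229; n₂ = r·n₁ = 2.5 × 229 = 573.

n₁ = 229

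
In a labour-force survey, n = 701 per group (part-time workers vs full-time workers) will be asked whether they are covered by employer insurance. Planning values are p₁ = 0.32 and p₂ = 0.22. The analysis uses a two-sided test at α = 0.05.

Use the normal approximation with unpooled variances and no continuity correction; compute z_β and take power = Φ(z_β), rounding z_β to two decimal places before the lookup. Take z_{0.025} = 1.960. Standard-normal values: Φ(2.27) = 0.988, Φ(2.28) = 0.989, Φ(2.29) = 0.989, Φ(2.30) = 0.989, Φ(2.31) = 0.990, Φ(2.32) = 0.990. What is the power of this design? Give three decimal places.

Power ≈ 0.989

z_β = |p₁−p₂|·√(n/[p₁q₁+p₂q₂]) − z_{α/2}
    = 0.10 · √(701/0.3892) − 1.960
    = 0.10 · 42.4397 − 1.960
    = 4.2440 − 1.960 = 2.2840 → 2.28
Power = Φ(2.28) = 0.989.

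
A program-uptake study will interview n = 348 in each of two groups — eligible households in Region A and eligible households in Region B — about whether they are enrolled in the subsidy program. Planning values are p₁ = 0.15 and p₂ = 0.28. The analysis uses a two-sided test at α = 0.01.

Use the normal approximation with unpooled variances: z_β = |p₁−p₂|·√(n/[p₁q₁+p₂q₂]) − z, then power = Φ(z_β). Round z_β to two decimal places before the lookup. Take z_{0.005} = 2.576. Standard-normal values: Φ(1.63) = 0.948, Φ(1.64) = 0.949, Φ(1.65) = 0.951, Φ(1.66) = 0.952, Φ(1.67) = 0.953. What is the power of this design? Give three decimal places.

Power ≈ 0.951

z_β = |p₁−p₂|·√(n/[p₁q₁+p₂q₂]) − z_{α/2}
    = 0.13 · √(348/0.3291) − 2.576
    = 0.13 · 32.5181 − 2.576
    = 4.2274 − 2.576 = 1.6514 → 1.65
Power = Φ(1.65) = 0.951.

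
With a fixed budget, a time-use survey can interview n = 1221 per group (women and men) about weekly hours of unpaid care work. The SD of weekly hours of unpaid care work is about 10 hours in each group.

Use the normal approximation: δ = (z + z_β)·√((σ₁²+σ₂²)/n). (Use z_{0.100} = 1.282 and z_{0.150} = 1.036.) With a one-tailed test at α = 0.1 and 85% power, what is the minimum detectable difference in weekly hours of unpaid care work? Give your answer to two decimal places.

δ = (z_α + z_β) · √((σ₁²+σ₂²)/n)
  = (1.282 + 1.036) · √(200/1221)
  = 2.318 · √0.1638
  = 2.318 · 0.4047
  = 0.9381

Minimum detectable difference ≈ 0.94 hours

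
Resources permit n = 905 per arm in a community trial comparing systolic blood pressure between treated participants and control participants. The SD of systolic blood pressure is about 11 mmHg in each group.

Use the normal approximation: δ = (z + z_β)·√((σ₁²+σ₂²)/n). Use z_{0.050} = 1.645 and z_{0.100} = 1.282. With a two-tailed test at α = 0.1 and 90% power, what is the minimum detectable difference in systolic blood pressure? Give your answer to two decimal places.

δ = (z_{α/2} + z_β) · √((σ₁²+σ₂²)/n)
  = (1.645 + 1.282) · √(242/905)
  = 2.927 · √0.2674
  = 2.927 · 0.5171
  = 1.5136

Minimum detectable difference ≈ 1.51 mmHg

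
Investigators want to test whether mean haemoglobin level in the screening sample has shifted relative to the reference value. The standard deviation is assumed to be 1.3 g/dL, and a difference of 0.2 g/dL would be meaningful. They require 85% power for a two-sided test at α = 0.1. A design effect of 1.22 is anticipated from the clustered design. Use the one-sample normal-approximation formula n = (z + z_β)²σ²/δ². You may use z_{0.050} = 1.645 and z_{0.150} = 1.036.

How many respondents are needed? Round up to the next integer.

n = 371

n = (z_{α/2} + z_β)² · σ² / δ²
  = (1.645 + 1.036)² · 1.3² / 0.2²
  = 7.1878 · 1.69 / 0.04
  = 303.68
Design effect: 1.22 × 303.68 = 370.49.
Round up → n = 371.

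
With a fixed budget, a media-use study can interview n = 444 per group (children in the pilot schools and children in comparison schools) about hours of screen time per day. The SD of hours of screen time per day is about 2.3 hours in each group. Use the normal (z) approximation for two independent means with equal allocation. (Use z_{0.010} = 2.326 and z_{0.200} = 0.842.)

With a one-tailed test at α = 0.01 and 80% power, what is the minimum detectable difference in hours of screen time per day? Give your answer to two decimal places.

δ = (z_α + z_β) · √((σ₁²+σ₂²)/n)
  = (2.326 + 0.842) · √(10.58/444)
  = 3.168 · √0.02383
  = 3.168 · 0.1544
  = 0.4890

Minimum detectable difference ≈ 0.49 hours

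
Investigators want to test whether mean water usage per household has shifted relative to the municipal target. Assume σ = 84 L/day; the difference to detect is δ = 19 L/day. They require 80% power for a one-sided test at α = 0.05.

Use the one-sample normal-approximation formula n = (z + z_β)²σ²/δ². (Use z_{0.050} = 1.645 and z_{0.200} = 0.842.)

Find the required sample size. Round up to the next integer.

n = (z_α + z_β)² · σ² / δ²
  = (1.645 + 0.842)² · 84² / 19²
  = 6.1852 · 7056 / 361
  = 120.89
Round up → n = 121.

n = 121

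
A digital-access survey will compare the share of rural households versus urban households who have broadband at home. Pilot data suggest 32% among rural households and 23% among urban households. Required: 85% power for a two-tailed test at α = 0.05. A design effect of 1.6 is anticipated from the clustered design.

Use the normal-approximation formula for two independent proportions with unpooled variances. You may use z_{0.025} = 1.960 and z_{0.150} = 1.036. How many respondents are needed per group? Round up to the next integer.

n = (z_{α/2} + z_β)² · [p₁(1−p₁) + p₂(1−p₂)] / (p₁ − p₂)²
  = (1.960 + 1.036)² · (0.32·0.68 + 0.23·0.77) / (0.09)²
  = (2.996)² · (0.2176 + 0.1771) / 0.0081
  = 8.9760 · 0.3947 / 0.0081
  = 437.39
Design effect: 1.6 × 437.39 = 699.82.
Round up → n = 700 per group.

n = 700 per group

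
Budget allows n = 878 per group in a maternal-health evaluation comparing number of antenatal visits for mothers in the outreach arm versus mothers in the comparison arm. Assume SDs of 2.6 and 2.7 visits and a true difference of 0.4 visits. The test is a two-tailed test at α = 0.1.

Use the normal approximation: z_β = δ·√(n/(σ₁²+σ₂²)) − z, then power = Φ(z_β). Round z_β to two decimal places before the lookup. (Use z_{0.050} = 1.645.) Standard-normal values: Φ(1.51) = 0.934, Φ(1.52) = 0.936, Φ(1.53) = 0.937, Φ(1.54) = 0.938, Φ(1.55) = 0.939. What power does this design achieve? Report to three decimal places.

Power ≈ 0.936

z_β = δ·√(n/(σ₁²+σ₂²)) − z_{α/2}
    = 0.4 · √(878/14.05) − 1.645
    = 0.4 · 7.90513 − 1.645
    = 3.1621 − 1.645 = 1.5171 → 1.52
Power = Φ(1.52) = 0.936.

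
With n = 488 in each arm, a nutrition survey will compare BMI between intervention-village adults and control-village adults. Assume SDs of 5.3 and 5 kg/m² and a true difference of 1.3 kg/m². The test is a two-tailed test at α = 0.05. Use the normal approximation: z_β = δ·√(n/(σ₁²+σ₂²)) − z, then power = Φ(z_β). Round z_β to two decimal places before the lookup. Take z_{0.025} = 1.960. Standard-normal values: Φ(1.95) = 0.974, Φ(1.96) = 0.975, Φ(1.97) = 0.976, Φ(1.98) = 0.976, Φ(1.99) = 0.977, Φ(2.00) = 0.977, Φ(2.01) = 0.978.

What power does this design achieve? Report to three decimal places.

Power ≈ 0.976

z_β = δ·√(n/(σ₁²+σ₂²)) − z_{α/2}
    = 1.3 · √(488/53.09) − 1.960
    = 1.3 · 3.03182 − 1.960
    = 3.9414 − 1.960 = 1.9814 → 1.98
Power = Φ(1.98) = 0.976.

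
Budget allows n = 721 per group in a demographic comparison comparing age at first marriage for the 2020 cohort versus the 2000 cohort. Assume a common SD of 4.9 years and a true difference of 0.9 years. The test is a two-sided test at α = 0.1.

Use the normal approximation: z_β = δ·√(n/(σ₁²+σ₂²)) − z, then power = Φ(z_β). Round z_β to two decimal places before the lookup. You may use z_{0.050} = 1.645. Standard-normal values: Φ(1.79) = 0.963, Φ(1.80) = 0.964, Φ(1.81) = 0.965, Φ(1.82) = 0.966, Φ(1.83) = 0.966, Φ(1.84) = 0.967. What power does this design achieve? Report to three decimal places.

z_β = δ·√(n/(σ₁²+σ₂²)) − z_{α/2}
    = 0.9 · √(721/48.02) − 1.645
    = 0.9 · 3.87486 − 1.645
    = 3.4874 − 1.645 = 1.8424 → 1.84
Power = Φ(1.84) = 0.967.

Power ≈ 0.967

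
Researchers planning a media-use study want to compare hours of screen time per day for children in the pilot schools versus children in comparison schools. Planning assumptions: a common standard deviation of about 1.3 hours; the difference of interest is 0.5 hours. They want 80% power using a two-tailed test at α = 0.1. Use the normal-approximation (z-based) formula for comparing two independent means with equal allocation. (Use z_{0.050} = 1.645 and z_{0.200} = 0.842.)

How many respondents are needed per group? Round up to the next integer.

n = (z_{α/2} + z_β)² · (σ₁² + σ₂²) / δ²
  = (1.645 + 0.842)² · (2·1.3² = 3.38) / 0.5²
  = 6.1852 · 3.38 / 0.25
  = 83.62
Round up → n = 84 per group.

n = 84 per group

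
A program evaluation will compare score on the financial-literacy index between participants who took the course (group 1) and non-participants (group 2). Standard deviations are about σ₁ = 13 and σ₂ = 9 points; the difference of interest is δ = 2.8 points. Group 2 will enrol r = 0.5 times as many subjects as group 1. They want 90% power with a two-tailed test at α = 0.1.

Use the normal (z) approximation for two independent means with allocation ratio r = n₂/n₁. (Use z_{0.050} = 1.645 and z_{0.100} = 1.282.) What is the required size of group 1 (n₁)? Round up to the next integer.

n₁ = (z_{α/2} + z_β)² · (σ₁² + σ₂²/r) / δ²
   = (1.645 + 1.282)² · (13² + 9²/0.5) / 2.8²
   = 8.5673 · (169 + 162) / 7.84
   = 8.5673 · 331 / 7.84
   = 361.71
Round up → n₁ = 362; n₂ = r·n₁ = 0.5 × 362 = 181.

n₁ = 362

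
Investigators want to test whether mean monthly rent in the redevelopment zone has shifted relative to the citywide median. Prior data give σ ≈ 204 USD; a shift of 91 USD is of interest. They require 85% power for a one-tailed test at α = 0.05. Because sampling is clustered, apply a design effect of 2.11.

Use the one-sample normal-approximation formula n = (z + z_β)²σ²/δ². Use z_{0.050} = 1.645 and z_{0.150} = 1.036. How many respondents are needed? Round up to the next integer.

n = (z_α + z_β)² · σ² / δ²
  = (1.645 + 1.036)² · 204² / 91²
  = 7.1878 · 41616 / 8281
  = 36.12
Design effect: 2.11 × 36.12 = 76.22.
Round up → n = 77.

n = 77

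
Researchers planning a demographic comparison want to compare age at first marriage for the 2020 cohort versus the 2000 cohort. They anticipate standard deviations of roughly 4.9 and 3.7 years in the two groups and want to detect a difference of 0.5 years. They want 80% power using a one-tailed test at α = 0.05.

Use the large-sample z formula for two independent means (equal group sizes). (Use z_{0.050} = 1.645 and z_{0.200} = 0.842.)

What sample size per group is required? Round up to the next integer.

n = (z_α + z_β)² · (σ₁² + σ₂²) / δ²
  = (1.645 + 0.842)² · (4.9² + 3.7² = 37.7) / 0.5²
  = 6.1852 · 37.7 / 0.25
  = 932.72
Round up → n = 933 per group.

n = 933 per group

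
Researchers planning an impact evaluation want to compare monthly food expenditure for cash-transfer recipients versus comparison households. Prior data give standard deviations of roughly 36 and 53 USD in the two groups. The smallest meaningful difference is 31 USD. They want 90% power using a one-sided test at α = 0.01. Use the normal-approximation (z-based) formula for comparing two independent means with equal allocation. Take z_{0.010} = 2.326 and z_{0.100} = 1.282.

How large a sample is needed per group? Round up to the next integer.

n = (z_α + z_β)² · (σ₁² + σ₂²) / δ²
  = (2.326 + 1.282)² · (36² + 53² = 4105) / 31²
  = 13.0177 · 4105 / 961
  = 55.61
Round up → n = 56 per group.

n = 56 per group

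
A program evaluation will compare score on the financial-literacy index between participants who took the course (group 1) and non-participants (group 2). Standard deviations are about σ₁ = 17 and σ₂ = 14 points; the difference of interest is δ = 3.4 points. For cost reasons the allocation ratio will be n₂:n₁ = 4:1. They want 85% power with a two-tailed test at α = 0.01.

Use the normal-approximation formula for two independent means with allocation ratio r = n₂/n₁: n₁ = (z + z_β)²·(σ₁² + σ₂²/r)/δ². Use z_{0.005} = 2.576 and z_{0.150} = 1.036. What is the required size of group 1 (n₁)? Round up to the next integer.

n₁ = (z_{α/2} + z_β)² · (σ₁² + σ₂²/r) / δ²
   = (2.576 + 1.036)² · (17² + 14²/4) / 3.4²
   = 13.0465 · (289 + 49) / 11.56
   = 13.0465 · 338 / 11.56
   = 381.46
Round up → n₁ = 382; n₂ = r·n₁ = 4 × 382 = 1528.

n₁ = 382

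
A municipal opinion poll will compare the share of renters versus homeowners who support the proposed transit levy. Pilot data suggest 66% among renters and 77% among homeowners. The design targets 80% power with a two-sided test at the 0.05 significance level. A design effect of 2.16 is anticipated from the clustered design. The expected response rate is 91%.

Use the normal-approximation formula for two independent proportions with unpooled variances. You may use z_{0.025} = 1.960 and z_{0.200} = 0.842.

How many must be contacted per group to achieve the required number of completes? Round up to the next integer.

n = 619 per group

n = (z_{α/2} + z_β)² · [p₁(1−p₁) + p₂(1−p₂)] / (p₁ − p₂)²
  = (1.960 + 0.842)² · (0.66·0.34 + 0.77·0.23) / (-0.11)²
  = (2.802)² · (0.2244 + 0.1771) / 0.0121
  = 7.8512 · 0.4015 / 0.0121
  = 260.52
Design effect: 2.16 × 260.52 = 562.72.
Adjust for 91% response: 562.72 / 0.91 = 618.37.
Round up → n = 619 per group.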